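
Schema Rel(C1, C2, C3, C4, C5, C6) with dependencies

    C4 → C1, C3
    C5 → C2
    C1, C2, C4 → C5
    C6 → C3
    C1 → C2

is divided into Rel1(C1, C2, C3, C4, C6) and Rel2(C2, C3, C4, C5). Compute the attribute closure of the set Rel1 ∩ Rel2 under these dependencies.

C1, C2, C3, C4, C5

Rel1 ∩ Rel2 = {C2, C3, C4}.
C4 → C1, C3 applies, adding C1
C1, C2, C4 → C5 applies, adding C5
Closure: {C1, C2, C3, C4, C5}.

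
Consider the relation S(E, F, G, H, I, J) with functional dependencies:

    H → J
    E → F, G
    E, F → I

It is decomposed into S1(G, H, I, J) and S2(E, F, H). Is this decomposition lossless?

No

Common attributes: S1 ∩ S2 = {H}.
Closure of {H}: H → J applies, adding J. So (H)⁺ = {H, J}.
The closure contains neither all of S1 = {G, H, I, J} nor all of S2 = {E, F, H}, so the common attributes are not a superkey of either fragment. The join is lossy.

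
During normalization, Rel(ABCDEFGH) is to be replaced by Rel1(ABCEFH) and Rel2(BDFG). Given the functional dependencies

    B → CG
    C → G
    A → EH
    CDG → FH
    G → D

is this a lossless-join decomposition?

Yes

Common attributes: Rel1 ∩ Rel2 = {BF}.
Closure of {BF}: B → CG applies, adding CG; G → D applies, adding D; CDG → FH applies, adding H. So (BF)⁺ = {BCDFGH}.
This closure contains every attribute of Rel2, so Rel1 ∩ Rel2 → Rel2. The join is lossless.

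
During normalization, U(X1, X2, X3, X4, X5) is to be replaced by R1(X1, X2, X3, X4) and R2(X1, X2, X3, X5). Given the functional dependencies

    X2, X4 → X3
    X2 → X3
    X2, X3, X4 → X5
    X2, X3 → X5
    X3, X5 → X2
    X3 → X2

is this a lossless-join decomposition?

Yes

Common attributes: R1 ∩ R2 = {X1, X2, X3}.
Closure of {X1, X2, X3}: X2, X3 → X5 applies, adding X5. So (X1, X2, X3)⁺ = {X1, X2, X3, X5}.
This closure contains every attribute of R2, so R1 ∩ R2 → R2. The join is lossless.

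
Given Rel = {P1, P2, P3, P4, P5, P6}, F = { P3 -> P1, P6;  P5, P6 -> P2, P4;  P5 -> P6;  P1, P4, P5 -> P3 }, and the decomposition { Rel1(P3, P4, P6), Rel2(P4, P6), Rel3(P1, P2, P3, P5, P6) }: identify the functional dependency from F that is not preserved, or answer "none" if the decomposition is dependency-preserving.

P5, P6 -> P2, P4

Check P5, P6 → P2, P4: no single fragment contains all of {P2, P4, P5, P6}, and the restricted closure of {P5, P6} across the fragments never reaches {P2, P4}.
P3 → P1, P6 is preserved.
P5 → P6 is preserved.
P1, P4, P5 → P3 is preserved.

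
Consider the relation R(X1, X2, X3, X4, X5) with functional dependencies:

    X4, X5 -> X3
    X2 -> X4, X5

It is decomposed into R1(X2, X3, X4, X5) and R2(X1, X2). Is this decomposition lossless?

Common attributes: R1 ∩ R2 = {X2}.
Closure of {X2}: X2 → X4, X5 applies, adding X4, X5; X4, X5 → X3 applies, adding X3. So (X2)⁺ = {X2, X3, X4, X5}.
This closure contains every attribute of R1, so R1 ∩ R2 → R1. The join is lossless.

Yes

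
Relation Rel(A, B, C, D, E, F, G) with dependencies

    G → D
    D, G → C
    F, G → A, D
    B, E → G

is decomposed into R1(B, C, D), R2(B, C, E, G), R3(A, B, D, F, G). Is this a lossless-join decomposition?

Chase test. Columns are A, B, C, D, E, F, G; row i has aⱼ where attribute j ∈ Ri, else bᵢⱼ.
Initial tableau (one row per fragment):
  row 1: b11 a2 a3 a4 b15 b16 b17
  row 2: b21 a2 a3 b24 a5 b26 a7
  row 3: a1 a2 b33 a4 b35 a6 a7
Rows 2 and 3 agree on G; apply G→D and equate their D entries.
Rows 2 and 3 agree on D, G; apply D, G→C and equate their C entries.
No row becomes fully distinguished — the join is lossy.

No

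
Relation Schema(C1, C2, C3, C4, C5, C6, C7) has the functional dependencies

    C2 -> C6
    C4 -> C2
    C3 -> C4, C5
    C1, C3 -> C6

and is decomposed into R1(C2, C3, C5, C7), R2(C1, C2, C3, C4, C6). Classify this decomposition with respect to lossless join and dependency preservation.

Lossless test: (C2, C3)⁺ = {C2, C3, C4, C5, C6}, which is a superkey of neither fragment — lossy.
Dependency preservation: C3 → C4, C5 is not contained in any single fragment, but the restricted closure of its left-hand side across the fragments still reaches the right-hand side; the remaining FDs each lie inside some fragment. All dependencies are preserved.

lossy but dependency-preserving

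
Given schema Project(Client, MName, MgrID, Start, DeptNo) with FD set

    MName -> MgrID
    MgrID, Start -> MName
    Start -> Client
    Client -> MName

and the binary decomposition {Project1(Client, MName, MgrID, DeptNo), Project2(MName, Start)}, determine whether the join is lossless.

No

Common attributes: Project1 ∩ Project2 = {MName}.
Closure of {MName}: MName → MgrID applies, adding MgrID. So (MName)⁺ = {MName, MgrID}.
The closure contains neither all of Project1 = {Client, MName, MgrID, DeptNo} nor all of Project2 = {MName, Start}, so the common attributes are not a superkey of either fragment. The join is lossy.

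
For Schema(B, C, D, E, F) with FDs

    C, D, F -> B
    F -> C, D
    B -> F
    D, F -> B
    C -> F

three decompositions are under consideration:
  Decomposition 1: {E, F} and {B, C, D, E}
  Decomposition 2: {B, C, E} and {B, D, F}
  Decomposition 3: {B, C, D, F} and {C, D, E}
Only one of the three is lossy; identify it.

Decomposition 1: common = {E}, closure = {E} → lossy.
Decomposition 2: common = {B}, closure = {B, C, D, F} → lossless.
Decomposition 3: common = {C, D}, closure = {B, C, D, F} → lossless.

Decomposition 1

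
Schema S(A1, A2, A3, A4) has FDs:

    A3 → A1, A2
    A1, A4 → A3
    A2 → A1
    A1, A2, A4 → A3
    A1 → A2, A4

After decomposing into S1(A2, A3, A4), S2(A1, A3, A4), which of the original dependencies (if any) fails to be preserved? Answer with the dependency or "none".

none

A3 → A1, A2: restricted closure across fragments reaches A1, A2.
A1, A4 → A3 lies within S2.
A2 → A1: restricted closure across fragments reaches A1.
A1, A2, A4 → A3: restricted closure across fragments reaches A3.
A1 → A2, A4: restricted closure across fragments reaches A2, A4.
Every dependency is enforceable on the fragments, so the decomposition is dependency-preserving.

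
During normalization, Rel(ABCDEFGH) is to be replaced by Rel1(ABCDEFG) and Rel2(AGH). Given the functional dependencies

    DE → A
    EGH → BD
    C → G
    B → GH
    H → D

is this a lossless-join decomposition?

Common attributes: Rel1 ∩ Rel2 = {AG}.
No dependency enlarges {AG}, so (AG)⁺ = {AG}.
The closure contains neither all of Rel1 = {ABCDEFG} nor all of Rel2 = {AGH}, so the common attributes are not a superkey of either fragment. The join is lossy.

No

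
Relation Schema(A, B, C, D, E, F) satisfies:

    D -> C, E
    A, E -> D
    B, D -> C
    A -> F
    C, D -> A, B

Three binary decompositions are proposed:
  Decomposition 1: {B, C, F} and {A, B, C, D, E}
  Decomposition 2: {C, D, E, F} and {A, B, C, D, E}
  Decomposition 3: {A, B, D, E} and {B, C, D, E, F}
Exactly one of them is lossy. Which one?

Decomposition 1: common = {B, C}, closure = {B, C} → lossy.
Decomposition 2: common = {C, D, E}, closure = {A, B, C, D, E, F} → lossless.
Decomposition 3: common = {B, D, E}, closure = {A, B, C, D, E, F} → lossless.

Decomposition 1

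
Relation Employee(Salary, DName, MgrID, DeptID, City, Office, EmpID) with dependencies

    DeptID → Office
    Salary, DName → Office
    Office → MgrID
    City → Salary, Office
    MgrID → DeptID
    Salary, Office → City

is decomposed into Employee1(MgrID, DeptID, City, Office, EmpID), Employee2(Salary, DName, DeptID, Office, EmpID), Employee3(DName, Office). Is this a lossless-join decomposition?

No

Chase test. Columns are Salary, DName, MgrID, DeptID, City, Office, EmpID; row i has aⱼ where attribute j ∈ Employeei, else bᵢⱼ.
Initial tableau (one row per fragment):
  row 1: b11 b12 a3 a4 a5 a6 a7
  row 2: a1 a2 b23 a4 b25 a6 a7
  row 3: b31 a2 b33 b34 b35 a6 b37
Rows 1 and 2 agree on Office; apply Office→MgrID and equate their MgrID entries.
Rows 1 and 3 agree on Office; apply Office→MgrID and equate their MgrID entries.
Rows 1 and 3 agree on MgrID; apply MgrID→DeptID and equate their DeptID entries.
No row becomes fully distinguished — the join is lossy.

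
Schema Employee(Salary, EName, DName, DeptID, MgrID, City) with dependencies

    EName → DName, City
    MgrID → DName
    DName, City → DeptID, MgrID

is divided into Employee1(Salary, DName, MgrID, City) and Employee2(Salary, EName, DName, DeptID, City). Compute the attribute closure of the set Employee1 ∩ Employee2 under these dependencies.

Salary, DName, DeptID, MgrID, City

Employee1 ∩ Employee2 = {Salary, DName, City}.
DName, City → DeptID, MgrID applies, adding DeptID, MgrID
Closure: {Salary, DName, DeptID, MgrID, City}.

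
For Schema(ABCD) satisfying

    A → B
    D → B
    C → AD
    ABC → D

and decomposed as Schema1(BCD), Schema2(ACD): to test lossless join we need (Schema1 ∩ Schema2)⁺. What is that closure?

ABCD

Schema1 ∩ Schema2 = {CD}.
D → B applies, adding B
C → AD applies, adding A
Closure: {ABCD}.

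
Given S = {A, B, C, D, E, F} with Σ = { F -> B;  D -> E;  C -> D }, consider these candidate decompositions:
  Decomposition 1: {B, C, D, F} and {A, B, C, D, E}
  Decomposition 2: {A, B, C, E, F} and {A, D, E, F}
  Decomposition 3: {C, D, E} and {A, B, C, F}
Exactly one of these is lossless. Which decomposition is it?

Decomposition 3

Decomposition 1: common = {B, C, D}, closure = {B, C, D, E} → lossy.
Decomposition 2: common = {A, E, F}, closure = {A, B, E, F} → lossy.
Decomposition 3: common = {C}, closure = {C, D, E} → lossless.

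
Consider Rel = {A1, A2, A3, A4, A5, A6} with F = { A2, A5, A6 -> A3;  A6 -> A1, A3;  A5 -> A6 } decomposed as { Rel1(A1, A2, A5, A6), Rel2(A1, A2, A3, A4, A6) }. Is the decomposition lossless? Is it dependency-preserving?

lossy but dependency-preserving

Lossless test: (A1, A2, A6)⁺ = {A1, A2, A3, A6}, which is a superkey of neither fragment — lossy.
Dependency preservation: A2, A5, A6 → A3 is not contained in any single fragment, but the restricted closure of its left-hand side across the fragments still reaches the right-hand side; the remaining FDs each lie inside some fragment. All dependencies are preserved.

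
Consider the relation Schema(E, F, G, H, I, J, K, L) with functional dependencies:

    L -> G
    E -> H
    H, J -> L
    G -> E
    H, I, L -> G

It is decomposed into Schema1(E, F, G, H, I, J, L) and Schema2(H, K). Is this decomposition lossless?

Common attributes: Schema1 ∩ Schema2 = {H}.
No dependency enlarges {H}, so (H)⁺ = {H}.
The closure contains neither all of Schema1 = {E, F, G, H, I, J, L} nor all of Schema2 = {H, K}, so the common attributes are not a superkey of either fragment. The join is lossy.

No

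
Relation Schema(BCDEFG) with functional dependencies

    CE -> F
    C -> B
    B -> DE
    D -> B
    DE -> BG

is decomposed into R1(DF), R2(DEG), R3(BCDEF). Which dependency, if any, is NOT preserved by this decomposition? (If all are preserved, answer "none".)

CE → F lies within R3.
C → B lies within R3.
B → DE lies within R3.
D → B lies within R3.
DE → BG: restricted closure across fragments reaches BG.
Every dependency is enforceable on the fragments, so the decomposition is dependency-preserving.

none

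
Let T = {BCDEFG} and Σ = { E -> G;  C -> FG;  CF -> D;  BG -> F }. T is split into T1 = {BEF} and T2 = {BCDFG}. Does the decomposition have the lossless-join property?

No

Common attributes: T1 ∩ T2 = {BF}.
No dependency enlarges {BF}, so (BF)⁺ = {BF}.
The closure contains neither all of T1 = {BEF} nor all of T2 = {BCDFG}, so the common attributes are not a superkey of either fragment. The join is lossy.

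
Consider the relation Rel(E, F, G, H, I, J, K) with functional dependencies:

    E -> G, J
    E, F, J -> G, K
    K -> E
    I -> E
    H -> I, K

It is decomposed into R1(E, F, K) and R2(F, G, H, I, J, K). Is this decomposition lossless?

Yes

Common attributes: R1 ∩ R2 = {F, K}.
Closure of {F, K}: K → E applies, adding E; E → G, J applies, adding G, J. So (F, K)⁺ = {E, F, G, J, K}.
This closure contains every attribute of R1, so R1 ∩ R2 → R1. The join is lossless.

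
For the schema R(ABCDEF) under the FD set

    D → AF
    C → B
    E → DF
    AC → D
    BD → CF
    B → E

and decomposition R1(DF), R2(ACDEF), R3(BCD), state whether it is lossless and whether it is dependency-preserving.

lossless and dependency-preserving

Lossless test (chase): Rows 1 and 2 agree on D; apply D→AF and equate their AF entries. Rows 1 and 3 agree on D; apply D→AF and equate their AF entries. Rows 2 and 3 agree on C; apply C→B and equate their B entries. Rows 2 and 3 agree on B; apply B→E and equate their E entries. Row 2 is now all distinguished symbols — the join is lossless.
Dependency preservation: BD → CF; B → E are not contained in any single fragment, but the restricted closure of each left-hand side across the fragments still reaches the right-hand side; the remaining FDs each lie inside some fragment. All dependencies are preserved.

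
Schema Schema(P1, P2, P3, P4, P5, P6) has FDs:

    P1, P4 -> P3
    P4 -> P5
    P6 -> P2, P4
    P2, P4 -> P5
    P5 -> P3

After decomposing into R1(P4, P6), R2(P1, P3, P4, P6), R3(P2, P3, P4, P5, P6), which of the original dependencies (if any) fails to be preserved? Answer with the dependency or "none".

P1, P4 → P3 lies within R2.
P4 → P5 lies within R3.
P6 → P2, P4 lies within R3.
P2, P4 → P5 lies within R3.
P5 → P3 lies within R3.
Every dependency is enforceable on the fragments, so the decomposition is dependency-preserving.

none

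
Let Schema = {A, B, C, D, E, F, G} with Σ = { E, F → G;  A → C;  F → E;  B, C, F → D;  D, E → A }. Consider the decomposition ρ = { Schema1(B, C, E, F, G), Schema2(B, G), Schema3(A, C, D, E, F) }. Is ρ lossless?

Chase test. Columns are A, B, C, D, E, F, G; row i has aⱼ where attribute j ∈ Schemai, else bᵢⱼ.
Initial tableau (one row per fragment):
  row 1: b11 a2 a3 b14 a5 a6 a7
  row 2: b21 a2 b23 b24 b25 b26 a7
  row 3: a1 b32 a3 a4 a5 a6 b37
Rows 1 and 3 agree on E, F; apply E, F→G and equate their G entries.
No row becomes fully distinguished — the join is lossy.

No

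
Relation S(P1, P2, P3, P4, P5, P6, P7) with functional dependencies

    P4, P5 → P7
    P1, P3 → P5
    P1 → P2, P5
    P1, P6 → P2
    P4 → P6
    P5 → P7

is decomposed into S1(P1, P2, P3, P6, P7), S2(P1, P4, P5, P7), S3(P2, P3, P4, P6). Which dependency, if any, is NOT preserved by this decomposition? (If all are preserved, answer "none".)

none

P4, P5 → P7 lies within S2.
P1, P3 → P5: restricted closure across fragments reaches P5.
P1 → P2, P5: restricted closure across fragments reaches P2, P5.
P1, P6 → P2 lies within S1.
P4 → P6 lies within S3.
P5 → P7 lies within S2.
Every dependency is enforceable on the fragments, so the decomposition is dependency-preserving.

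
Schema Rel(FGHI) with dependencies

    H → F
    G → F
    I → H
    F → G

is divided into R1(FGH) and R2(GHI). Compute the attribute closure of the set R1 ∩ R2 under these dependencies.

R1 ∩ R2 = {GH}.
H → F applies, adding F
Closure: {FGH}.

FGH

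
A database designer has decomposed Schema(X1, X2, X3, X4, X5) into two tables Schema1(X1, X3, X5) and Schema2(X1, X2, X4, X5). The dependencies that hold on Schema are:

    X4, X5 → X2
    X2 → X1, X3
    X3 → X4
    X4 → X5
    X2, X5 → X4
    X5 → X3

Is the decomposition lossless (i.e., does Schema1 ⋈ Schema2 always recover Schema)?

Common attributes: Schema1 ∩ Schema2 = {X1, X5}.
Closure of {X1, X5}: X5 → X3 applies, adding X3; X3 → X4 applies, adding X4; X4, X5 → X2 applies, adding X2. So (X1, X5)⁺ = {X1, X2, X3, X4, X5}.
This closure contains every attribute of Schema1, so Schema1 ∩ Schema2 → Schema1. The join is lossless.

Yes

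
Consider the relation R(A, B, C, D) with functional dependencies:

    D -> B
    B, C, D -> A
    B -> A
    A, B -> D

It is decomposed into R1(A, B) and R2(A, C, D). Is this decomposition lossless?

No

Common attributes: R1 ∩ R2 = {A}.
No dependency enlarges {A}, so (A)⁺ = {A}.
The closure contains neither all of R1 = {A, B} nor all of R2 = {A, C, D}, so the common attributes are not a superkey of either fragment. The join is lossy.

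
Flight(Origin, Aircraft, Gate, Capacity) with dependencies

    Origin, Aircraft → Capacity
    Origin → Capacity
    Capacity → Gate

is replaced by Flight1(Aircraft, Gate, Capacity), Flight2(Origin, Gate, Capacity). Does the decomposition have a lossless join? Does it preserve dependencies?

Lossless test: (Gate, Capacity)⁺ = {Gate, Capacity}, which is a superkey of neither fragment — lossy.
Dependency preservation: Origin, Aircraft → Capacity is not contained in any single fragment, but the restricted closure of its left-hand side across the fragments still reaches the right-hand side; the remaining FDs each lie inside some fragment. All dependencies are preserved.

lossy but dependency-preserving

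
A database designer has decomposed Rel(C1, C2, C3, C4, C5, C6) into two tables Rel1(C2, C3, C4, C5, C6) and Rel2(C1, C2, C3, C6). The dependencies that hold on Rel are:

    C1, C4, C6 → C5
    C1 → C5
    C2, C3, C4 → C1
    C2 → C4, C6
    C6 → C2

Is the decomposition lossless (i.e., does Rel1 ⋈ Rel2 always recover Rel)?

Common attributes: Rel1 ∩ Rel2 = {C2, C3, C6}.
Closure of {C2, C3, C6}: C2 → C4, C6 applies, adding C4; C2, C3, C4 → C1 applies, adding C1; C1, C4, C6 → C5 applies, adding C5. So (C2, C3, C6)⁺ = {C1, C2, C3, C4, C5, C6}.
This closure contains every attribute of Rel1, so Rel1 ∩ Rel2 → Rel1. The join is lossless.

Yes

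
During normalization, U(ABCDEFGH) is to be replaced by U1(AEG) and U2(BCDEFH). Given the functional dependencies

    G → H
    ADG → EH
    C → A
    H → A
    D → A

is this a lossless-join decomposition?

Common attributes: U1 ∩ U2 = {E}.
No dependency enlarges {E}, so (E)⁺ = {E}.
The closure contains neither all of U1 = {AEG} nor all of U2 = {BCDEFH}, so the common attributes are not a superkey of either fragment. The join is lossy.

No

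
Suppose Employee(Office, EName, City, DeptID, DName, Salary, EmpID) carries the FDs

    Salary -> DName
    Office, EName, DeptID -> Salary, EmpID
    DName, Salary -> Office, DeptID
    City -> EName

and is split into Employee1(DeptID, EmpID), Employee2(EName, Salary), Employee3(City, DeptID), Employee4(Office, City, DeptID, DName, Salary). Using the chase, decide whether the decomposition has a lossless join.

No

Chase test. Columns are Office, EName, City, DeptID, DName, Salary, EmpID; row i has aⱼ where attribute j ∈ Employeei, else bᵢⱼ.
Initial tableau (one row per fragment):
  row 1: b11 b12 b13 a4 b15 b16 a7
  row 2: b21 a2 b23 b24 b25 a6 b27
  row 3: b31 b32 a3 a4 b35 b36 b37
  row 4: a1 b42 a3 a4 a5 a6 b47
Rows 2 and 4 agree on Salary; apply Salary→DName and equate their DName entries.
Rows 2 and 4 agree on DName, Salary; apply DName, Salary→Office, DeptID and equate their Office, DeptID entries.
Rows 3 and 4 agree on City; apply City→EName and equate their EName entries.
No row becomes fully distinguished — the join is lossy.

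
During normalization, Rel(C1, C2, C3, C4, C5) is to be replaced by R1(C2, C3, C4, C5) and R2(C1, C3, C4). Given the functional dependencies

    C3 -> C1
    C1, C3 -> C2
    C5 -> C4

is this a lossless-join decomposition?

Common attributes: R1 ∩ R2 = {C3, C4}.
Closure of {C3, C4}: C3 → C1 applies, adding C1; C1, C3 → C2 applies, adding C2. So (C3, C4)⁺ = {C1, C2, C3, C4}.
This closure contains every attribute of R2, so R1 ∩ R2 → R2. The join is lossless.

Yes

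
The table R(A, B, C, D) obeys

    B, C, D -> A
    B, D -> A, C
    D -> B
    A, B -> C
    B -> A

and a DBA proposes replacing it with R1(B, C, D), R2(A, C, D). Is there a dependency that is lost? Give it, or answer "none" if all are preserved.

B -> A

Check B → A: no single fragment contains all of {A, B}, and the restricted closure of {B} across the fragments never reaches {A}.
B, C, D → A is preserved.
B, D → A, C is preserved.
D → B is preserved.
A, B → C is preserved.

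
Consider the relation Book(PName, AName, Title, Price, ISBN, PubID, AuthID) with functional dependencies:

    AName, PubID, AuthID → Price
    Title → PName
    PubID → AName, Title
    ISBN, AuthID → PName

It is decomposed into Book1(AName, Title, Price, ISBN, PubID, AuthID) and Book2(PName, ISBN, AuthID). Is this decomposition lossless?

Yes

Common attributes: Book1 ∩ Book2 = {ISBN, AuthID}.
Closure of {ISBN, AuthID}: ISBN, AuthID → PName applies, adding PName. So (ISBN, AuthID)⁺ = {PName, ISBN, AuthID}.
This closure contains every attribute of Book2, so Book1 ∩ Book2 → Book2. The join is lossless.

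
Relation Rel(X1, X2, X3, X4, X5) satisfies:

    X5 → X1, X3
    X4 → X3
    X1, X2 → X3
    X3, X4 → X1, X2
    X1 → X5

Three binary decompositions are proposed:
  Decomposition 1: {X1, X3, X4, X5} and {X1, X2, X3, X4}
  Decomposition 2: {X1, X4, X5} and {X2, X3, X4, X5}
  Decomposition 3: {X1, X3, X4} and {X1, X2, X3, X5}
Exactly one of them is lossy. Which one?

Decomposition 1: common = {X1, X3, X4}, closure = {X1, X2, X3, X4, X5} → lossless.
Decomposition 2: common = {X4, X5}, closure = {X1, X2, X3, X4, X5} → lossless.
Decomposition 3: common = {X1, X3}, closure = {X1, X3, X5} → lossy.

Decomposition 3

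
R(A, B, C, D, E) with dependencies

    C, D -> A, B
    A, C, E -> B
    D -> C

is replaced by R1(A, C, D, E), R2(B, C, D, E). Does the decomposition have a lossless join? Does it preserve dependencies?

Lossless test: (C, D, E)⁺ = {A, B, C, D, E}, which contains all of one fragment — lossless.
Dependency preservation: the restricted closure of {A, C, E} across the fragments never reaches {B}, so A, C, E → B cannot be enforced without a join — not preserved.

lossless but not dependency-preserving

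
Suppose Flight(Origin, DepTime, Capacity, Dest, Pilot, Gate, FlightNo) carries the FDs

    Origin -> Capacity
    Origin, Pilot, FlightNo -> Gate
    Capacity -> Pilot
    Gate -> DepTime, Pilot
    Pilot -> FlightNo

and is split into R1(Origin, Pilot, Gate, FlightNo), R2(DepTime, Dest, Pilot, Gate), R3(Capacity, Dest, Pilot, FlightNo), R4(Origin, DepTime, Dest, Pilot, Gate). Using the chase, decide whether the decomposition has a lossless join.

Chase test. Columns are Origin, DepTime, Capacity, Dest, Pilot, Gate, FlightNo; row i has aⱼ where attribute j ∈ Ri, else bᵢⱼ.
Initial tableau (one row per fragment):
  row 1: a1 b12 b13 b14 a5 a6 a7
  row 2: b21 a2 b23 a4 a5 a6 b27
  row 3: b31 b32 a3 a4 a5 b36 a7
  row 4: a1 a2 b43 a4 a5 a6 b47
Rows 1 and 4 agree on Origin; apply Origin→Capacity and equate their Capacity entries.
Rows 1 and 2 agree on Gate; apply Gate→DepTime, Pilot and equate their DepTime, Pilot entries.
Rows 1 and 2 agree on Pilot; apply Pilot→FlightNo and equate their FlightNo entries.
Rows 1 and 4 agree on Pilot; apply Pilot→FlightNo and equate their FlightNo entries.
No row becomes fully distinguished — the join is lossy.

No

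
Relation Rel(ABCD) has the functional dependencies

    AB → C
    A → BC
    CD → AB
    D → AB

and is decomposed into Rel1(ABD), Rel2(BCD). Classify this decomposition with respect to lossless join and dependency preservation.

Lossless test: (BD)⁺ = {ABCD}, which contains all of one fragment — lossless.
Dependency preservation: the restricted closure of {AB} across the fragments never reaches {C}, so AB → C cannot be enforced without a join — not preserved.

lossless but not dependency-preserving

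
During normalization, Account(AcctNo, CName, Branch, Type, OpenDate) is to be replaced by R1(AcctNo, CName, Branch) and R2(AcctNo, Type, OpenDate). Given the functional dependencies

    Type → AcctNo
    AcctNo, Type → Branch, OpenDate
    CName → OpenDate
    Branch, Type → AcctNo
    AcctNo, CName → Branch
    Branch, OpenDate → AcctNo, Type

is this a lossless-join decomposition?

Common attributes: R1 ∩ R2 = {AcctNo}.
No dependency enlarges {AcctNo}, so (AcctNo)⁺ = {AcctNo}.
The closure contains neither all of R1 = {AcctNo, CName, Branch} nor all of R2 = {AcctNo, Type, OpenDate}, so the common attributes are not a superkey of either fragment. The join is lossy.

No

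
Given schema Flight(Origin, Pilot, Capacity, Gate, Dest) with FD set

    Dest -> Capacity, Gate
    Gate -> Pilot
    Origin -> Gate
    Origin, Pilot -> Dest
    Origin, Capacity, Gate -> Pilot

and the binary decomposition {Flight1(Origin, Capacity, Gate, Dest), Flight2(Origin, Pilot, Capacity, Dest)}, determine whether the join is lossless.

Common attributes: Flight1 ∩ Flight2 = {Origin, Capacity, Dest}.
Closure of {Origin, Capacity, Dest}: Dest → Capacity, Gate applies, adding Gate; Gate → Pilot applies, adding Pilot. So (Origin, Capacity, Dest)⁺ = {Origin, Pilot, Capacity, Gate, Dest}.
This closure contains every attribute of Flight1, so Flight1 ∩ Flight2 → Flight1. The join is lossless.

Yes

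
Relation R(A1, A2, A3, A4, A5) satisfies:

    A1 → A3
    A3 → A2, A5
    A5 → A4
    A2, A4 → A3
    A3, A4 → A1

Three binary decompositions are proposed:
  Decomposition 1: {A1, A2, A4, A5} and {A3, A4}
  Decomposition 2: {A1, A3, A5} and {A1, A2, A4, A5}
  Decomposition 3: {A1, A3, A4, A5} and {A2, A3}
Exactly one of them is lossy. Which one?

Decomposition 1: common = {A4}, closure = {A4} → lossy.
Decomposition 2: common = {A1, A5}, closure = {A1, A2, A3, A4, A5} → lossless.
Decomposition 3: common = {A3}, closure = {A1, A2, A3, A4, A5} → lossless.

Decomposition 1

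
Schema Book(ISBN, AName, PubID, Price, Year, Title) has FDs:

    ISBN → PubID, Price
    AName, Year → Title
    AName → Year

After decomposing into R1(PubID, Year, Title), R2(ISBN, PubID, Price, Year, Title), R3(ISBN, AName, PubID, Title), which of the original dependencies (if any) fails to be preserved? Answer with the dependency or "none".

Check AName → Year: no single fragment contains all of {AName, Year}, and the restricted closure of {AName} across the fragments never reaches {Year}.
ISBN → PubID, Price is preserved.
AName, Year → Title is preserved.

AName → Year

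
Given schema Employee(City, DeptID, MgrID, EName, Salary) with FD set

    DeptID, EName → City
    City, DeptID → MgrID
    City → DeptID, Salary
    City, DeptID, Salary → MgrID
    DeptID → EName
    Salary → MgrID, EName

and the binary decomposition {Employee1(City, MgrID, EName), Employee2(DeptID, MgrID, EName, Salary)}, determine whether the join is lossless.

No

Common attributes: Employee1 ∩ Employee2 = {MgrID, EName}.
No dependency enlarges {MgrID, EName}, so (MgrID, EName)⁺ = {MgrID, EName}.
The closure contains neither all of Employee1 = {City, MgrID, EName} nor all of Employee2 = {DeptID, MgrID, EName, Salary}, so the common attributes are not a superkey of either fragment. The join is lossy.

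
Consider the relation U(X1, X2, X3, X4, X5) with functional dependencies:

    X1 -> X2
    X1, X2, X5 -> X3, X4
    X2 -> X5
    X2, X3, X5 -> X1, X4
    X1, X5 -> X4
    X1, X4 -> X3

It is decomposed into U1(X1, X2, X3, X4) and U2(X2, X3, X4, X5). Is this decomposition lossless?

Common attributes: U1 ∩ U2 = {X2, X3, X4}.
Closure of {X2, X3, X4}: X2 → X5 applies, adding X5; X2, X3, X5 → X1, X4 applies, adding X1. So (X2, X3, X4)⁺ = {X1, X2, X3, X4, X5}.
This closure contains every attribute of U1, so U1 ∩ U2 → U1. The join is lossless.

Yes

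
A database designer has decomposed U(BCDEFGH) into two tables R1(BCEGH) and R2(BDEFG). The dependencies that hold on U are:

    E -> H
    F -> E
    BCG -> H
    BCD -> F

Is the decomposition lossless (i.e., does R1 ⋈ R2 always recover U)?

Common attributes: R1 ∩ R2 = {BEG}.
Closure of {BEG}: E → H applies, adding H. So (BEG)⁺ = {BEGH}.
The closure contains neither all of R1 = {BCEGH} nor all of R2 = {BDEFG}, so the common attributes are not a superkey of either fragment. The join is lossy.

No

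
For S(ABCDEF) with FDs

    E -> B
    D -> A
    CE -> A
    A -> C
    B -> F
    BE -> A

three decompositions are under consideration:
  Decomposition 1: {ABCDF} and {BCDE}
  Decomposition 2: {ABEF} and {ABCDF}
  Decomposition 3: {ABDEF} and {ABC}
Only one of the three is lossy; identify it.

Decomposition 2

Decomposition 1: common = {BCD}, closure = {ABCDF} → lossless.
Decomposition 2: common = {ABF}, closure = {ABCF} → lossy.
Decomposition 3: common = {AB}, closure = {ABCF} → lossless.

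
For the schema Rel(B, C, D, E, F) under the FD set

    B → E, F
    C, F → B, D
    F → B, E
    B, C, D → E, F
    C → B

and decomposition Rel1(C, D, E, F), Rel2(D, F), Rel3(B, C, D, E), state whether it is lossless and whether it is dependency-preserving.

Lossless test (chase): Rows 1 and 2 agree on F; apply F→B, E and equate their B, E entries. Rows 1 and 3 agree on C; apply C→B and equate their B entries. Rows 1 and 3 agree on B; apply B→E, F and equate their E, F entries. Row 1 is now all distinguished symbols — the join is lossless.
Dependency preservation: the restricted closure of {B} across the fragments never reaches {E, F}, so B → E, F cannot be enforced without a join — not preserved.

lossless but not dependency-preserving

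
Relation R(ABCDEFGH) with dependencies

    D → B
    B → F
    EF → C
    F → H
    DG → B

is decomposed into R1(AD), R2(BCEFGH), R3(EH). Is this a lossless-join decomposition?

Chase test. Columns are ABCDEFGH; row i has aⱼ where attribute j ∈ Ri, else bᵢⱼ.
Initial tableau (one row per fragment):
  row 1: a1 b12 b13 a4 b15 b16 b17 b18
  row 2: b21 a2 a3 b24 a5 a6 a7 a8
  row 3: b31 b32 b33 b34 a5 b36 b37 a8
No row becomes fully distinguished — the join is lossy.

No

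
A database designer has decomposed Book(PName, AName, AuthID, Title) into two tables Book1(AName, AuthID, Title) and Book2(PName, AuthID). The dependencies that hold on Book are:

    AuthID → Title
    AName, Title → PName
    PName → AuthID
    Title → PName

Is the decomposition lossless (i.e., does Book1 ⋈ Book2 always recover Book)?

Yes

Common attributes: Book1 ∩ Book2 = {AuthID}.
Closure of {AuthID}: AuthID → Title applies, adding Title; Title → PName applies, adding PName. So (AuthID)⁺ = {PName, AuthID, Title}.
This closure contains every attribute of Book2, so Book1 ∩ Book2 → Book2. The join is lossless.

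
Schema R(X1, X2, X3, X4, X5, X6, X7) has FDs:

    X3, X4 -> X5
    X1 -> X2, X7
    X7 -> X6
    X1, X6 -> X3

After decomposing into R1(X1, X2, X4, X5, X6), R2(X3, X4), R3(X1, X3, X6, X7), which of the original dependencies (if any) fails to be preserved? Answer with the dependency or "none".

Check X3, X4 → X5: no single fragment contains all of {X3, X4, X5}, and the restricted closure of {X3, X4} across the fragments never reaches {X5}.
X1 → X2, X7 is preserved.
X7 → X6 is preserved.
X1, X6 → X3 is preserved.

X3, X4 -> X5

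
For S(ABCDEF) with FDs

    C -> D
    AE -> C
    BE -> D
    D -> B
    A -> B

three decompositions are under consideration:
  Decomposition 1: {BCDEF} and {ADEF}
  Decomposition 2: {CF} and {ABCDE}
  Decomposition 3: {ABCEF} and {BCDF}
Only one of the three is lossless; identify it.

Decomposition 1: common = {DEF}, closure = {BDEF} → lossy.
Decomposition 2: common = {C}, closure = {BCD} → lossy.
Decomposition 3: common = {BCF}, closure = {BCDF} → lossless.

Decomposition 3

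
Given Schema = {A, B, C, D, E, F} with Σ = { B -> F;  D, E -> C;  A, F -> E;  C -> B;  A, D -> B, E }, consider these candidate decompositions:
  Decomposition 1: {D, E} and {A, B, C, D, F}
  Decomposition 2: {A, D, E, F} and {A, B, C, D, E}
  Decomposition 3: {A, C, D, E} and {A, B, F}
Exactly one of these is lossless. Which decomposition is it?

Decomposition 2

Decomposition 1: common = {D}, closure = {D} → lossy.
Decomposition 2: common = {A, D, E}, closure = {A, B, C, D, E, F} → lossless.
Decomposition 3: common = {A}, closure = {A} → lossy.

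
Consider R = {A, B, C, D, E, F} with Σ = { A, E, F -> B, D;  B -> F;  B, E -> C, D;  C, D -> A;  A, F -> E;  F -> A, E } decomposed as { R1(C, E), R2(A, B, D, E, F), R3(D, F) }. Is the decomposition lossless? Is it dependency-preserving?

Lossless test (chase): Rows 2 and 3 agree on F; apply F→A, E and equate their A, E entries. Rows 2 and 3 agree on A, E, F; apply A, E, F→B, D and equate their B, D entries. Rows 2 and 3 agree on B, E; apply B, E→C, D and equate their C, D entries. No row becomes fully distinguished — the join is lossy.
Dependency preservation: the restricted closure of {B, E} across the fragments never reaches {C, D}, so B, E → C, D cannot be enforced without a join — not preserved.

lossy and not dependency-preserving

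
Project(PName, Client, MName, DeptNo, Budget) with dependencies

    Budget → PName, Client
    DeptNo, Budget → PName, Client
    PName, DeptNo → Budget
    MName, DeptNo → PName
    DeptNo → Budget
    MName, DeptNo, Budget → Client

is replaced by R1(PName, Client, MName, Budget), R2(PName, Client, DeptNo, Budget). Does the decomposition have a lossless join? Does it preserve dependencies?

lossy but dependency-preserving

Lossless test: (PName, Client, Budget)⁺ = {PName, Client, Budget}, which is a superkey of neither fragment — lossy.
Dependency preservation: MName, DeptNo → PName; MName, DeptNo, Budget → Client are not contained in any single fragment, but the restricted closure of each left-hand side across the fragments still reaches the right-hand side; the remaining FDs each lie inside some fragment. All dependencies are preserved.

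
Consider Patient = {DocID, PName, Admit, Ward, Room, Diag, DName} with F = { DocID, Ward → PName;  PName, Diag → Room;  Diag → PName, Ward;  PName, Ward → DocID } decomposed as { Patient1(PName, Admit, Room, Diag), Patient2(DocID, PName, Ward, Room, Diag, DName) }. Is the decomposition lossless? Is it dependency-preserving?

Lossless test: (PName, Room, Diag)⁺ = {DocID, PName, Ward, Room, Diag}, which is a superkey of neither fragment — lossy.
Dependency preservation: every FD's attributes lie within a single fragment, so each can be enforced locally — preserved.

lossy but dependency-preserving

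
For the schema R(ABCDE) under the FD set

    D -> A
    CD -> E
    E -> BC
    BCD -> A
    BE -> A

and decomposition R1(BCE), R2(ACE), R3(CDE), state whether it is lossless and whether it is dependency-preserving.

lossless but not dependency-preserving

Lossless test (chase): Rows 1 and 2 agree on E; apply E→BC and equate their BC entries. Rows 1 and 3 agree on E; apply E→BC and equate their BC entries. Rows 1 and 2 agree on BE; apply BE→A and equate their A entries. Rows 1 and 3 agree on BE; apply BE→A and equate their A entries. Row 3 is now all distinguished symbols — the join is lossless.
Dependency preservation: the restricted closure of {D} across the fragments never reaches {A}, so D → A cannot be enforced without a join — not preserved.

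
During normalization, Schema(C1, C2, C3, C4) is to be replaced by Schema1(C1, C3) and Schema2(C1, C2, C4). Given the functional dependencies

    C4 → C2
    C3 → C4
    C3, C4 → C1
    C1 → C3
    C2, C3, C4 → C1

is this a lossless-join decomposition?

Yes

Common attributes: Schema1 ∩ Schema2 = {C1}.
Closure of {C1}: C1 → C3 applies, adding C3; C3 → C4 applies, adding C4; C4 → C2 applies, adding C2. So (C1)⁺ = {C1, C2, C3, C4}.
This closure contains every attribute of Schema1, so Schema1 ∩ Schema2 → Schema1. The join is lossless.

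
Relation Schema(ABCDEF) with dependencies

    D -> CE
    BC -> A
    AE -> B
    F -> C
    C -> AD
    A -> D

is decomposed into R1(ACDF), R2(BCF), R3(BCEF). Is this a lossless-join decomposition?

Yes

Chase test. Columns are ABCDEF; row i has aⱼ where attribute j ∈ Ri, else bᵢⱼ.
Initial tableau (one row per fragment):
  row 1: a1 b12 a3 a4 b15 a6
  row 2: b21 a2 a3 b24 b25 a6
  row 3: b31 a2 a3 b34 a5 a6
Rows 2 and 3 agree on BC; apply BC→A and equate their A entries.
Rows 1 and 2 agree on C; apply C→AD and equate their AD entries.
Rows 1 and 3 agree on C; apply C→AD and equate their AD entries.
Rows 1 and 2 agree on D; apply D→CE and equate their CE entries.
Rows 1 and 3 agree on D; apply D→CE and equate their CE entries.
Rows 1 and 2 agree on AE; apply AE→B and equate their B entries.
Row 1 is now all distinguished symbols — the join is lossless.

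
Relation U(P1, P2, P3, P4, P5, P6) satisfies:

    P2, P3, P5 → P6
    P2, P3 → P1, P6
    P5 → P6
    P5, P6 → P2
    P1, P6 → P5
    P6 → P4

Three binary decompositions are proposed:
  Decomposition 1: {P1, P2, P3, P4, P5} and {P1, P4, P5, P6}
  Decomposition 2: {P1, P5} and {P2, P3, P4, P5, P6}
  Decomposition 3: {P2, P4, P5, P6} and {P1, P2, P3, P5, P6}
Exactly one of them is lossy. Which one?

Decomposition 1: common = {P1, P4, P5}, closure = {P1, P2, P4, P5, P6} → lossless.
Decomposition 2: common = {P5}, closure = {P2, P4, P5, P6} → lossy.
Decomposition 3: common = {P2, P5, P6}, closure = {P2, P4, P5, P6} → lossless.

Decomposition 2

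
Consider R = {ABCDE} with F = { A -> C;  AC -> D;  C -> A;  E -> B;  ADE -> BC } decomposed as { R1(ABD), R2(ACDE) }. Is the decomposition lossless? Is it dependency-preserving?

Lossless test: (AD)⁺ = {ACD}, which is a superkey of neither fragment — lossy.
Dependency preservation: the restricted closure of {E} across the fragments never reaches {B}, so E → B cannot be enforced without a join — not preserved.

lossy and not dependency-preserving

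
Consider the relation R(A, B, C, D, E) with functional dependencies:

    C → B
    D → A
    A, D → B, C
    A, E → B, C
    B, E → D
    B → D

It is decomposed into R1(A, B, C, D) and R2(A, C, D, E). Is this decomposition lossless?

Common attributes: R1 ∩ R2 = {A, C, D}.
Closure of {A, C, D}: C → B applies, adding B. So (A, C, D)⁺ = {A, B, C, D}.
This closure contains every attribute of R1, so R1 ∩ R2 → R1. The join is lossless.

Yes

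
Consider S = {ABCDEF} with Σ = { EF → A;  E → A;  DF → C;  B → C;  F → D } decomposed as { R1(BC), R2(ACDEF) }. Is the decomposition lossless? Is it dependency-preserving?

Lossless test: (C)⁺ = {C}, which is a superkey of neither fragment — lossy.
Dependency preservation: every FD's attributes lie within a single fragment, so each can be enforced locally — preserved.

lossy but dependency-preserving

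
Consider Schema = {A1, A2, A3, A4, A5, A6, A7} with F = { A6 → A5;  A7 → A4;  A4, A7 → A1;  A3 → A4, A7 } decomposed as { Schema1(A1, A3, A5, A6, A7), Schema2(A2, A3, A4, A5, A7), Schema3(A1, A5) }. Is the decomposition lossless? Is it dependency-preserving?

lossy but dependency-preserving

Lossless test (chase): Rows 1 and 2 agree on A7; apply A7→A4 and equate their A4 entries. Rows 1 and 2 agree on A4, A7; apply A4, A7→A1 and equate their A1 entries. No row becomes fully distinguished — the join is lossy.
Dependency preservation: A4, A7 → A1 is not contained in any single fragment, but the restricted closure of its left-hand side across the fragments still reaches the right-hand side; the remaining FDs each lie inside some fragment. All dependencies are preserved.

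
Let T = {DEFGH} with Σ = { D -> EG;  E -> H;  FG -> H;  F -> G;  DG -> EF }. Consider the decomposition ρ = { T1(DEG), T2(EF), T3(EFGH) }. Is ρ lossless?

No

Chase test. Columns are DEFGH; row i has aⱼ where attribute j ∈ Ti, else bᵢⱼ.
Initial tableau (one row per fragment):
  row 1: a1 a2 b13 a4 b15
  row 2: b21 a2 a3 b24 b25
  row 3: b31 a2 a3 a4 a5
Rows 1 and 2 agree on E; apply E→H and equate their H entries.
Rows 1 and 3 agree on E; apply E→H and equate their H entries.
Rows 2 and 3 agree on F; apply F→G and equate their G entries.
No row becomes fully distinguished — the join is lossy.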